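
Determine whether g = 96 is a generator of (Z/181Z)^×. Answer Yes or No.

Yes

φ(181) = 181 − 1 = 180 = 2^2 · 3^2 · 5.
An element g generates (Z/181Z)^× iff g^(180/q) ≢ 1 (mod 181) for each prime q ∈ {2, 3, 5}.
96^90 ≡ 180 (mod 181)  [q = 2: ≢ 1 ✓]
96^60 ≡ 48 (mod 181)  [q = 3: ≢ 1 ✓]
96^36 ≡ 59 (mod 181)  [q = 5: ≢ 1 ✓]
None equal 1, so ord_181(96) = 180: 96 is a primitive root.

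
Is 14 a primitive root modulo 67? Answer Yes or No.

φ(67) = 67 − 1 = 66 = 2 · 3 · 11.
It suffices to check that the order of 14 is not a proper divisor of 66: compute 14^(66/q) for q ∈ {2, 3, 11}.
14^33 ≡ 1 (mod 67)  [q = 2: ≡ 1 ✗]
14^22 ≡ 1 (mod 67)  [q = 3: ≡ 1 ✗]
14^6 ≡ 9 (mod 67)  [q = 11: ≢ 1 ✓]
Since 14^33 ≡ 1, the order of 14 divides 33 < 66, so 14 is not a primitive root.

No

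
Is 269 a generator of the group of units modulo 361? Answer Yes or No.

Yes

φ(361) = φ(19^2) = 19·(19−1) = 342 = 2 · 3^2 · 19.
An element g generates (Z/361Z)^× iff g^(342/q) ≢ 1 (mod 361) for each prime q ∈ {2, 3, 19}.
269^171 ≡ 360 (mod 361)  [q = 2: ≢ 1 ✓]
269^114 ≡ 292 (mod 361)  [q = 3: ≢ 1 ✓]
269^18 ≡ 134 (mod 361)  [q = 19: ≢ 1 ✓]
Every test exponent gives a nontrivial residue, hence 269 generates the full group.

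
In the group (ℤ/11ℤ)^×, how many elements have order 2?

φ(11) = 11 − 1 = 10 = 2 · 5.
(Z/11Z)^× is cyclic (|G| = 10); a cyclic group of order m has exactly φ(d) elements of each order d | m, and none otherwise.
2 | 10, and φ(2) = 2 − 1 = 1.

1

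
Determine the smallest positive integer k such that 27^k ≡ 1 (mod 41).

The order of 27 must divide φ(41) = 41 − 1 = 40 = 2^3 · 5.
Divisors of 40: 1, 2, 4, 5, 8, 10, 20, 40.
Check 27^d mod 41 for each divisor in increasing order:
27^1 ≡ 27 (mod 41)
27^2 ≡ 32 (mod 41)
27^4 ≡ 40 (mod 41)
27^5 ≡ 14 (mod 41)
27^8 ≡ 1 (mod 41) ✓
Hence ord(27) = 8.

8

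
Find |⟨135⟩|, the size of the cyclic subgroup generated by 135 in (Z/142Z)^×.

By Lagrange's theorem, ord_142(135) divides φ(142) = φ(2)·φ(71) = 1·70 = 70 = 2 · 5 · 7.
Divisors of 70: 1, 2, 5, 7, 10, 14, 35, 70.
Evaluate successive powers at the divisors of 70:
135^1 ≡ 135
135^2 ≡ 49
135^5 ≡ 91
135^7 ≡ 57
135^10 ≡ 45
135^14 ≡ 125
135^35 ≡ 1
Hence ord(135) = 35.

35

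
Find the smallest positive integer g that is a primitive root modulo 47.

φ(47) = 47 − 1 = 46 = 2 · 23.
g is a primitive root iff g^(46/q) ≢ 1 (mod 47) for each prime q ∈ {2, 23}.
g = 2: 2^23 ≡ 1 — hits 1, so not a primitive root.
g = 3: 3^23 ≡ 1 — hits 1, so not a primitive root.
g = 4: 4^23 ≡ 1 — hits 1, so not a primitive root.
g = 5: 5^23 ≡ 46; 5^2 ≡ 25 — none is 1, so 5 is a primitive root.
Hence the least primitive root of 47 is 5.

5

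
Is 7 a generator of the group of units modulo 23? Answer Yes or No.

Yes

φ(23) = 23 − 1 = 22 = 2 · 11.
It suffices to check that the order of 7 is not a proper divisor of 22: compute 7^(22/q) for q ∈ {2, 11}.
7^11 ≡ 22 (mod 23)  [q = 2: ≢ 1 ✓]
7^2 ≡ 3 (mod 23)  [q = 11: ≢ 1 ✓]
All checks pass, so 7 has order 22 and is a primitive root modulo 23.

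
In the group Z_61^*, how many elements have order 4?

2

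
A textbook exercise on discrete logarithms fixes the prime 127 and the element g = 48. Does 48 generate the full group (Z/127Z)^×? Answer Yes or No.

Yes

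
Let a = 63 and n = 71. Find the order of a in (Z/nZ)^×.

ord(63) | φ(71) = 71 − 1 = 70 = 2 · 5 · 7.
Divisors of 70: 1, 2, 5, 7, 10, 14, 35, 70.
Compute 63^d (mod 71) for the divisors d until we hit 1:
63^1 ≡ 63 (mod 71)
63^2 ≡ 64 (mod 71)
63^5 ≡ 34 (mod 71)
63^7 ≡ 46 (mod 71)
63^10 ≡ 20 (mod 71)
63^14 ≡ 57 (mod 71)
63^35 ≡ 70 (mod 71)
63^70 ≡ 1 (mod 71) ✓
So ord_71(63) = 70.

70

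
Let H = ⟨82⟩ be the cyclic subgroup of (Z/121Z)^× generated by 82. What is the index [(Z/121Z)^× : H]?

2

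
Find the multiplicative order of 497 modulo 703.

By Lagrange's theorem, ord_703(497) divides φ(703) = φ(19·37) = (19−1)·(37−1) = 18·36 = 648 = 2^3 · 3^4.
Divisors of 648: 1, 2, 3, 4, 6, 8, 9, 12, 18, 24, 27, 36, 54, 72, 81, 108, 162, 216, 324, 648.
Evaluate successive powers at the divisors of 648:
497^1 ≡ 497
497^2 ≡ 256
497^3 ≡ 692
497^4 ≡ 157
497^6 ≡ 121
497^8 ≡ 44
497^9 ≡ 75
497^12 ≡ 581
497^18 ≡ 1
So ord_703(497) = 18.

18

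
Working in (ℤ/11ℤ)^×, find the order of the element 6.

10

The order of 6 must divide φ(11) = 11 − 1 = 10 = 2 · 5.
Divisors of 10: 1, 2, 5, 10.
Check 6^d mod 11 for each divisor in increasing order:
6^1 ≡ 6
6^2 ≡ 3
6^5 ≡ 10
6^10 ≡ 1
Therefore the multiplicative order of 6 modulo 11 is 10.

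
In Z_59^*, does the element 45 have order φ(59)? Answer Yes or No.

No

φ(59) = 59 − 1 = 58 = 2 · 29.
Test 45^(58/q) mod 59 for each prime factor q of 58:
45^29 ≡ 1 (mod 59)  [q = 2: ≡ 1 ✗]
45^2 ≡ 19 (mod 59)  [q = 29: ≢ 1 ✓]
Since 45^29 ≡ 1, the order of 45 divides 29 < 58, so 45 is not a primitive root.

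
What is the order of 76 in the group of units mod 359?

358

Since 76 ∈ (Z/359Z)^×, its order divides φ(359) = 359 − 1 = 358 = 2 · 179.
Divisors of 358: 1, 2, 179, 358.
Compute 76^d (mod 359) for the divisors d until we hit 1:
76^1 ≡ 76 (mod 359)
76^2 ≡ 32 (mod 359)
76^179 ≡ 358 (mod 359)
76^358 ≡ 1 (mod 359) ✓
Hence ord(76) = 358.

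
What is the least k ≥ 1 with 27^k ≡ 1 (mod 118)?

By Lagrange's theorem, ord_118(27) divides φ(118) = φ(2)·φ(59) = 1·58 = 58 = 2 · 29.
Divisors of 58: 1, 2, 29, 58.
Test each divisor d:
27^1 ≡ 27 (mod 118)
27^2 ≡ 21 (mod 118)
27^29 ≡ 1 (mod 118) ✓
Therefore the multiplicative order of 27 modulo 118 is 29.

29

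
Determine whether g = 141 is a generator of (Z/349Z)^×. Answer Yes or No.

Yes

φ(349) = 349 − 1 = 348 = 2^2 · 3 · 29.
It suffices to check that the order of 141 is not a proper divisor of 348: compute 141^(348/q) for q ∈ {2, 3, 29}.
141^174 ≡ 348 (mod 349)  [q = 2: ≢ 1 ✓]
141^116 ≡ 122 (mod 349)  [q = 3: ≢ 1 ✓]
141^12 ≡ 289 (mod 349)  [q = 29: ≢ 1 ✓]
All checks pass, so 141 has order 348 and is a primitive root modulo 349.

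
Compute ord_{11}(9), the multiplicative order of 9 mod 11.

5

Since 9 ∈ (Z/11Z)^×, its order divides φ(11) = 11 − 1 = 10 = 2 · 5.
Divisors of 10: 1, 2, 5, 10.
Test each divisor d:
9^1 ≡ 9
9^2 ≡ 4
9^5 ≡ 1
So ord_11(9) = 5.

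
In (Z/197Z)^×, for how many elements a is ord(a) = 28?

φ(197) = 197 − 1 = 196 = 2^2 · 7^2.
In a cyclic group of order 196, there are φ(d) elements of order d for each divisor d of 196, and zero for non-divisors.
28 = 2^2 · 7 divides 196, and φ(28) = 12.

12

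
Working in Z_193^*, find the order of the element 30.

192

Since 30 ∈ (Z/193Z)^×, its order divides φ(193) = 193 − 1 = 192 = 2^6 · 3.
Divisors of 192: 1, 2, 3, 4, 6, 8, 12, 16, 24, 32, 48, 64, 96, 192.
Check 30^d mod 193 for each divisor in increasing order:
30^1 ≡ 30 (mod 193)
30^2 ≡ 128 (mod 193)
30^3 ≡ 173 (mod 193)
30^4 ≡ 172 (mod 193)
30^6 ≡ 14 (mod 193)
30^8 ≡ 55 (mod 193)
30^12 ≡ 3 (mod 193)
30^16 ≡ 130 (mod 193)
30^24 ≡ 9 (mod 193)
30^32 ≡ 109 (mod 193)
30^48 ≡ 81 (mod 193)
30^64 ≡ 108 (mod 193)
30^96 ≡ 192 (mod 193)
30^192 ≡ 1 (mod 193) ✓
Hence ord(30) = 192.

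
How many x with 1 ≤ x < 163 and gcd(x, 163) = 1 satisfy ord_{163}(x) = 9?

φ(163) = 163 − 1 = 162 = 2 · 3^4.
In a cyclic group of order 162, there are φ(d) elements of order d for each divisor d of 162, and zero for non-divisors.
9 = 3^2 divides 162, and φ(9) = 6.

6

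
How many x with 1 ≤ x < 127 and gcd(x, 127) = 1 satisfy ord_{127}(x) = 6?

2

φ(127) = 127 − 1 = 126 = 2 · 3^2 · 7.
In a cyclic group of order 126, there are φ(d) elements of order d for each divisor d of 126, and zero for non-divisors.
6 = 2 · 3 divides 126, and φ(6) = 2.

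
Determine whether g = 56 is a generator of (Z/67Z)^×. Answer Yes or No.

No

φ(67) = 67 − 1 = 66 = 2 · 3 · 11.
Test 56^(66/q) mod 67 for each prime factor q of 66:
56^33 ≡ 1 (mod 67)  [q = 2: ≡ 1 ✗]
56^22 ≡ 29 (mod 67)  [q = 3: ≢ 1 ✓]
56^6 ≡ 14 (mod 67)  [q = 11: ≢ 1 ✓]
The check at q = 2 fails, so 56 generates a proper subgroup.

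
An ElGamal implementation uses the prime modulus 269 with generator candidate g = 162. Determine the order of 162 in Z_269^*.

By Lagrange's theorem, ord_269(162) divides φ(269) = 269 − 1 = 268 = 2^2 · 67.
Divisors of 268: 1, 2, 4, 67, 134, 268.
Compute 162^d (mod 269) for the divisors d until we hit 1:
162^1 ≡ 162
162^2 ≡ 151
162^4 ≡ 205
162^67 ≡ 187
162^134 ≡ 268
162^268 ≡ 1
Therefore the multiplicative order of 162 modulo 269 is 268.

268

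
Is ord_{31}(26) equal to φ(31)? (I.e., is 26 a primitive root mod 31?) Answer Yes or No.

No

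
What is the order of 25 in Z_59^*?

The order of 25 must divide φ(59) = 59 − 1 = 58 = 2 · 29.
Divisors of 58: 1, 2, 29, 58.
Compute 25^d (mod 59) for the divisors d until we hit 1:
25^1 ≡ 25 (mod 59)
25^2 ≡ 35 (mod 59)
25^29 ≡ 1 (mod 59) ✓
The smallest such exponent is 29, so the order of 25 is 29.

29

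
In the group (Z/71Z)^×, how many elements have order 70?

φ(71) = 71 − 1 = 70 = 2 · 5 · 7.
In a cyclic group of order 70, there are φ(d) elements of order d for each divisor d of 70, and zero for non-divisors.
70 = 2 · 5 · 7 divides 70, and φ(70) = 24.

24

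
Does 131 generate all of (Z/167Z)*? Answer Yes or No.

φ(167) = 167 − 1 = 166 = 2 · 83.
131 is a primitive root mod 167 iff 131^(φ(167)/q) ≢ 1 for every prime q | φ(167), i.e. q ∈ {2, 83}.
131^83 ≡ 166 (mod 167)  [q = 2: ≢ 1 ✓]
131^2 ≡ 127 (mod 167)  [q = 83: ≢ 1 ✓]
None equal 1, so ord_167(131) = 166: 131 is a primitive root.

Yes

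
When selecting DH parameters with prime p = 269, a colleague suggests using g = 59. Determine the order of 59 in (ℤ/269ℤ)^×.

Since 59 ∈ (Z/269Z)^×, its order divides φ(269) = 269 − 1 = 268 = 2^2 · 67.
Divisors of 268: 1, 2, 4, 67, 134, 268.
Test each divisor d:
59^1 ≡ 59 (mod 269)
59^2 ≡ 253 (mod 269)
59^4 ≡ 256 (mod 269)
59^67 ≡ 82 (mod 269)
59^134 ≡ 268 (mod 269)
59^268 ≡ 1 (mod 269) ✓
So ord_269(59) = 268.

268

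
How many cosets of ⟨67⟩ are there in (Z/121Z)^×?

10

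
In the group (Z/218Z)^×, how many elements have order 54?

φ(218) = φ(2)·φ(109) = 1·108 = 108 = 2^2 · 3^3.
In a cyclic group of order 108, there are φ(d) elements of order d for each divisor d of 108, and zero for non-divisors.
54 = 2 · 3^3 divides 108, and φ(54) = 18.

18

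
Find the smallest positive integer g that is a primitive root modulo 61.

φ(61) = 61 − 1 = 60 = 2^2 · 3 · 5.
Test candidates g = 2, 3, … against the prime factors q ∈ {2, 3, 5} of φ(61): g is a generator iff g^(60/q) ≢ 1 for every such q.
g = 2: 2^30 ≡ 60; 2^20 ≡ 47; 2^12 ≡ 9 — none is 1, so 2 is a primitive root.
Hence the least primitive root of 61 is 2.

2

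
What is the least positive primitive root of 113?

φ(113) = 113 − 1 = 112 = 2^4 · 7.
Test candidates g = 2, 3, … against the prime factors q ∈ {2, 7} of φ(113): g is a generator iff g^(112/q) ≢ 1 for every such q.
g = 2: 2^56 ≡ 1 — hits 1, so not a primitive root.
g = 3: 3^56 ≡ 112; 3^16 ≡ 49 — none is 1, so 3 is a primitive root.
So 3 is the smallest generator of (Z/113Z)^×.

3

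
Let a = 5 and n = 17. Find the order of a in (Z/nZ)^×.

The order of 5 must divide φ(17) = 17 − 1 = 16 = 2^4.
Divisors of 16: 1, 2, 4, 8, 16.
Test each divisor d:
5^1 ≡ 5 (mod 17)
5^2 ≡ 8 (mod 17)
5^4 ≡ 13 (mod 17)
5^8 ≡ 16 (mod 17)
5^16 ≡ 1 (mod 17) ✓
Hence ord(5) = 16.

16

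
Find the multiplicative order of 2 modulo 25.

By Lagrange's theorem, ord_25(2) divides φ(25) = φ(5^2) = 5·(5−1) = 20 = 2^2 · 5.
Divisors of 20: 1, 2, 4, 5, 10, 20.
Check 2^d mod 25 for each divisor in increasing order:
2^1 ≡ 2 (mod 25)
2^2 ≡ 4 (mod 25)
2^4 ≡ 16 (mod 25)
2^5 ≡ 7 (mod 25)
2^10 ≡ 24 (mod 25)
2^20 ≡ 1 (mod 25) ✓
Therefore the multiplicative order of 2 modulo 25 is 20.

20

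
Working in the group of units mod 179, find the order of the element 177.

89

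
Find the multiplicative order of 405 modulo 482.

120

ord(405) | φ(482) = φ(2)·φ(241) = 1·240 = 240 = 2^4 · 3 · 5.
Divisors of 240: 1, 2, 3, 4, 5, 6, 8, 10, 12, 15, 16, 20, 24, 30, 40, 48, 60, 80, 120, 240.
Test each divisor d:
405^1 ≡ 405 (mod 482)
405^2 ≡ 145 (mod 482)
405^3 ≡ 403 (mod 482)
405^4 ≡ 299 (mod 482)
405^5 ≡ 113 (mod 482)
405^6 ≡ 457 (mod 482)
405^8 ≡ 231 (mod 482)
405^10 ≡ 237 (mod 482)
405^12 ≡ 143 (mod 482)
405^15 ≡ 271 (mod 482)
405^16 ≡ 341 (mod 482)
405^20 ≡ 257 (mod 482)
405^24 ≡ 205 (mod 482)
405^30 ≡ 177 (mod 482)
405^40 ≡ 15 (mod 482)
405^48 ≡ 91 (mod 482)
405^60 ≡ 481 (mod 482)
405^80 ≡ 225 (mod 482)
405^120 ≡ 1 (mod 482) ✓
Therefore the multiplicative order of 405 modulo 482 is 120.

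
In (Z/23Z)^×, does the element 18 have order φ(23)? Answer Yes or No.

No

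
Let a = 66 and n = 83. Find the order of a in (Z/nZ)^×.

82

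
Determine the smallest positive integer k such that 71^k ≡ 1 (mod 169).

156

The order of 71 must divide φ(169) = φ(13^2) = 13·(13−1) = 156 = 2^2 · 3 · 13.
Divisors of 156: 1, 2, 3, 4, 6, 12, 13, 26, 39, 52, 78, 156.
Test each divisor d:
71^1 ≡ 71 (mod 169)
71^2 ≡ 140 (mod 169)
71^3 ≡ 138 (mod 169)
71^4 ≡ 165 (mod 169)
71^6 ≡ 116 (mod 169)
71^12 ≡ 105 (mod 169)
71^13 ≡ 19 (mod 169)
71^26 ≡ 23 (mod 169)
71^39 ≡ 99 (mod 169)
71^52 ≡ 22 (mod 169)
71^78 ≡ 168 (mod 169)
71^156 ≡ 1 (mod 169) ✓
So ord_169(71) = 156.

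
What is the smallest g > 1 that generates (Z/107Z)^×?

φ(107) = 107 − 1 = 106 = 2 · 53.
Test candidates g = 2, 3, … against the prime factors q ∈ {2, 53} of φ(107): g is a generator iff g^(106/q) ≢ 1 for every such q.
g = 2: 2^53 ≡ 106; 2^2 ≡ 4 — none is 1, so 2 is a primitive root.
So 2 is the smallest generator of (Z/107Z)^×.

2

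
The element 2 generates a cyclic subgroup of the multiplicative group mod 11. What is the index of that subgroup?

Since 2 ∈ (Z/11Z)^×, its order divides φ(11) = 11 − 1 = 10 = 2 · 5.
Divisors of 10: 1, 2, 5, 10.
Check 2^d mod 11 for each divisor in increasing order:
2^1 ≡ 2
2^2 ≡ 4
2^5 ≡ 10
2^10 ≡ 1
The order of 2 is 10, so the subgroup it generates has 10 elements.
[(Z/11Z)^× : ⟨2⟩] = 10/10 = 1.

1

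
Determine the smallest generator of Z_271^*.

φ(271) = 271 − 1 = 270 = 2 · 3^3 · 5.
Test candidates g = 2, 3, … against the prime factors q ∈ {2, 3, 5} of φ(271): g is a generator iff g^(270/q) ≢ 1 for every such q.
g = 2: 2^135 ≡ 1 — hits 1, so not a primitive root.
g = 3: 3^135 ≡ 270; 3^90 ≡ 1 — hits 1, so not a primitive root.
g = 4: 4^135 ≡ 1 — hits 1, so not a primitive root.
g = 5: 5^135 ≡ 1 — hits 1, so not a primitive root.
g = 6: 6^135 ≡ 270; 6^90 ≡ 242; 6^54 ≡ 10 — none is 1, so 6 is a primitive root.
Hence the least primitive root of 271 is 6.

6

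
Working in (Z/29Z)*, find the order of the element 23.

7

By Lagrange's theorem, ord_29(23) divides φ(29) = 29 − 1 = 28 = 2^2 · 7.
Divisors of 28: 1, 2, 4, 7, 14, 28.
Check 23^d mod 29 for each divisor in increasing order:
23^1 ≡ 23 (mod 29)
23^2 ≡ 7 (mod 29)
23^4 ≡ 20 (mod 29)
23^7 ≡ 1 (mod 29) ✓
The smallest such exponent is 7, so the order of 23 is 7.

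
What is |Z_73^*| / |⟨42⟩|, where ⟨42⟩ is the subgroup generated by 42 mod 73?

1

Since 42 ∈ (Z/73Z)^×, its order divides φ(73) = 73 − 1 = 72 = 2^3 · 3^2.
Divisors of 72: 1, 2, 3, 4, 6, 8, 9, 12, 18, 24, 36, 72.
Evaluate successive powers at the divisors of 72:
42^1 ≡ 42
42^2 ≡ 12
42^3 ≡ 66
42^4 ≡ 71
42^6 ≡ 49
42^8 ≡ 4
42^9 ≡ 22
42^12 ≡ 65
42^18 ≡ 46
42^24 ≡ 64
42^36 ≡ 72
42^72 ≡ 1
Thus |⟨42⟩| = ord(42) = 72.
The index is φ(73) / ord(42) = 72 / 72 = 1.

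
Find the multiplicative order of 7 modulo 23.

22

The order of 7 must divide φ(23) = 23 − 1 = 22 = 2 · 11.
Divisors of 22: 1, 2, 11, 22.
Check 7^d mod 23 for each divisor in increasing order:
7^1 ≡ 7 (mod 23)
7^2 ≡ 3 (mod 23)
7^11 ≡ 22 (mod 23)
7^22 ≡ 1 (mod 23) ✓
Hence ord(7) = 22.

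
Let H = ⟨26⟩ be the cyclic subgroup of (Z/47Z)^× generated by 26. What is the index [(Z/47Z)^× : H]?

1

By Lagrange's theorem, ord_47(26) divides φ(47) = 47 − 1 = 46 = 2 · 23.
Divisors of 46: 1, 2, 23, 46.
Test each divisor d:
26^1 ≡ 26 (mod 47)
26^2 ≡ 18 (mod 47)
26^23 ≡ 46 (mod 47)
26^46 ≡ 1 (mod 47) ✓
The order of 26 is 46, so the subgroup it generates has 46 elements.
Index = |(Z/47Z)^×| / |⟨26⟩| = 46 / 46 = 1.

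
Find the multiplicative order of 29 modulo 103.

51

ord(29) | φ(103) = 103 − 1 = 102 = 2 · 3 · 17.
Divisors of 102: 1, 2, 3, 6, 17, 34, 51, 102.
Compute 29^d (mod 103) for the divisors d until we hit 1:
29^1 ≡ 29
29^2 ≡ 17
29^3 ≡ 81
29^6 ≡ 72
29^17 ≡ 56
29^34 ≡ 46
29^51 ≡ 1
Therefore the multiplicative order of 29 modulo 103 is 51.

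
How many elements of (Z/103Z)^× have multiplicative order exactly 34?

16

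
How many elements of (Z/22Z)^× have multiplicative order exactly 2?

1

φ(22) = φ(2)·φ(11) = 1·10 = 10 = 2 · 5.
Since (Z/22Z)^× is cyclic of order 10, the number of elements of order d is φ(d) when d | 10 and 0 otherwise.
2 | 10, and φ(2) = 2 − 1 = 1.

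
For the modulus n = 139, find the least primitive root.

2

φ(139) = 139 − 1 = 138 = 2 · 3 · 23.
g is a primitive root iff g^(138/q) ≢ 1 (mod 139) for each prime q ∈ {2, 3, 23}.
g = 2: 2^69 ≡ 138; 2^46 ≡ 96; 2^6 ≡ 64 — none is 1, so 2 is a primitive root.
Hence the least primitive root of 139 is 2.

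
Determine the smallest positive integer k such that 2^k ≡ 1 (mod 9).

6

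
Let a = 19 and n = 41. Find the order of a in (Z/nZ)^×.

By Lagrange's theorem, ord_41(19) divides φ(41) = 41 − 1 = 40 = 2^3 · 5.
Divisors of 40: 1, 2, 4, 5, 8, 10, 20, 40.
Evaluate successive powers at the divisors of 40:
19^1 ≡ 19 (mod 41)
19^2 ≡ 33 (mod 41)
19^4 ≡ 23 (mod 41)
19^5 ≡ 27 (mod 41)
19^8 ≡ 37 (mod 41)
19^10 ≡ 32 (mod 41)
19^20 ≡ 40 (mod 41)
19^40 ≡ 1 (mod 41) ✓
Therefore the multiplicative order of 19 modulo 41 is 40.

40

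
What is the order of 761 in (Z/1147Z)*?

90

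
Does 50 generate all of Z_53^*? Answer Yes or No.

Yes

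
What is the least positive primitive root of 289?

3

φ(289) = φ(17^2) = 17·(17−1) = 272 = 2^4 · 17.
g is a primitive root iff g^(272/q) ≢ 1 (mod 289) for each prime q ∈ {2, 17}.
g = 2: 2^136 ≡ 1 — hits 1, so not a primitive root.
g = 3: 3^136 ≡ 288; 3^16 ≡ 171 — none is 1, so 3 is a primitive root.
Hence the least primitive root of 289 is 3.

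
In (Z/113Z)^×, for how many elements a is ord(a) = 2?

φ(113) = 113 − 1 = 112 = 2^4 · 7.
(Z/113Z)^× is cyclic (|G| = 112); a cyclic group of order m has exactly φ(d) elements of each order d | m, and none otherwise.
2 | 112, and φ(2) = 2 − 1 = 1.

1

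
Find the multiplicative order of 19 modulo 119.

24

By Lagrange's theorem, ord_119(19) divides φ(119) = φ(7·17) = (7−1)·(17−1) = 6·16 = 96 = 2^5 · 3.
Divisors of 96: 1, 2, 3, 4, 6, 8, 12, 16, 24, 32, 48, 96.
Check 19^d mod 119 for each divisor in increasing order:
19^1 ≡ 19 (mod 119)
19^2 ≡ 4 (mod 119)
19^3 ≡ 76 (mod 119)
19^4 ≡ 16 (mod 119)
19^6 ≡ 64 (mod 119)
19^8 ≡ 18 (mod 119)
19^12 ≡ 50 (mod 119)
19^16 ≡ 86 (mod 119)
19^24 ≡ 1 (mod 119) ✓
The smallest such exponent is 24, so the order of 19 is 24.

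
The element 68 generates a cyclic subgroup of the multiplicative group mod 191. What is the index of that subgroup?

The order of 68 must divide φ(191) = 191 − 1 = 190 = 2 · 5 · 19.
Divisors of 190: 1, 2, 5, 10, 19, 38, 95, 190.
Check 68^d mod 191 for each divisor in increasing order:
68^1 ≡ 68 (mod 191)
68^2 ≡ 40 (mod 191)
68^5 ≡ 121 (mod 191)
68^10 ≡ 125 (mod 191)
68^19 ≡ 109 (mod 191)
68^38 ≡ 39 (mod 191)
68^95 ≡ 1 (mod 191) ✓
So ord_191(68) = 95, hence |⟨68⟩| = 95.
[(Z/191Z)^× : ⟨68⟩] = 190/95 = 2.

2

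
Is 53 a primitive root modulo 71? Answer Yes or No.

Yes

φ(71) = 71 − 1 = 70 = 2 · 5 · 7.
An element g generates (Z/71Z)^× iff g^(70/q) ≢ 1 (mod 71) for each prime q ∈ {2, 5, 7}.
53^35 ≡ 70 (mod 71)  [q = 2: ≢ 1 ✓]
53^14 ≡ 57 (mod 71)  [q = 5: ≢ 1 ✓]
53^10 ≡ 37 (mod 71)  [q = 7: ≢ 1 ✓]
Every test exponent gives a nontrivial residue, hence 53 generates the full group.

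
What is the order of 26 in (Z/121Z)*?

55

By Lagrange's theorem, ord_121(26) divides φ(121) = φ(11^2) = 11·(11−1) = 110 = 2 · 5 · 11.
Divisors of 110: 1, 2, 5, 10, 11, 22, 55, 110.
Evaluate successive powers at the divisors of 110:
26^1 ≡ 26 (mod 121)
26^2 ≡ 71 (mod 121)
26^5 ≡ 23 (mod 121)
26^10 ≡ 45 (mod 121)
26^11 ≡ 81 (mod 121)
26^22 ≡ 27 (mod 121)
26^55 ≡ 1 (mod 121) ✓
The smallest such exponent is 55, so the order of 26 is 55.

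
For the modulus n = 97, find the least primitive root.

φ(97) = 97 − 1 = 96 = 2^5 · 3.
Test candidates g = 2, 3, … against the prime factors q ∈ {2, 3} of φ(97): g is a generator iff g^(96/q) ≢ 1 for every such q.
g = 2: 2^48 ≡ 1 — hits 1, so not a primitive root.
g = 3: 3^48 ≡ 1 — hits 1, so not a primitive root.
g = 4: 4^48 ≡ 1 — hits 1, so not a primitive root.
g = 5: 5^48 ≡ 96; 5^32 ≡ 35 — none is 1, so 5 is a primitive root.
Hence the least primitive root of 97 is 5.

5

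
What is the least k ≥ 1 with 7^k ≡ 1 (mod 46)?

22

Since 7 ∈ (Z/46Z)^×, its order divides φ(46) = φ(2)·φ(23) = 1·22 = 22 = 2 · 11.
Divisors of 22: 1, 2, 11, 22.
Check 7^d mod 46 for each divisor in increasing order:
7^1 ≡ 7
7^2 ≡ 3
7^11 ≡ 45
7^22 ≡ 1
Hence ord(7) = 22.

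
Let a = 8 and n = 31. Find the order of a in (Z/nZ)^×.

Since 8 ∈ (Z/31Z)^×, its order divides φ(31) = 31 − 1 = 30 = 2 · 3 · 5.
Divisors of 30: 1, 2, 3, 5, 6, 10, 15, 30.
Evaluate successive powers at the divisors of 30:
8^1 ≡ 8
8^2 ≡ 2
8^3 ≡ 16
8^5 ≡ 1
Therefore the multiplicative order of 8 modulo 31 is 5.

5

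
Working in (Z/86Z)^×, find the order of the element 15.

ord(15) | φ(86) = φ(2)·φ(43) = 1·42 = 42 = 2 · 3 · 7.
Divisors of 42: 1, 2, 3, 6, 7, 14, 21, 42.
Test each divisor d:
15^1 ≡ 15 (mod 86)
15^2 ≡ 53 (mod 86)
15^3 ≡ 21 (mod 86)
15^6 ≡ 11 (mod 86)
15^7 ≡ 79 (mod 86)
15^14 ≡ 49 (mod 86)
15^21 ≡ 1 (mod 86) ✓
Hence ord(15) = 21.

21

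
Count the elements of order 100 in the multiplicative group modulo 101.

φ(101) = 101 − 1 = 100 = 2^2 · 5^2.
Since (Z/101Z)^× is cyclic of order 100, the number of elements of order d is φ(d) when d | 100 and 0 otherwise.
100 = 2^2 · 5^2 divides 100, and φ(100) = 40.

40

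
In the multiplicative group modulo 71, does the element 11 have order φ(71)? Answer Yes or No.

φ(71) = 71 − 1 = 70 = 2 · 5 · 7.
It suffices to check that the order of 11 is not a proper divisor of 70: compute 11^(70/q) for q ∈ {2, 5, 7}.
11^35 ≡ 70 (mod 71)  [q = 2: ≢ 1 ✓]
11^14 ≡ 54 (mod 71)  [q = 5: ≢ 1 ✓]
11^10 ≡ 32 (mod 71)  [q = 7: ≢ 1 ✓]
All checks pass, so 11 has order 70 and is a primitive root modulo 71.

Yes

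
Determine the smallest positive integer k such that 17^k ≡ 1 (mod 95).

36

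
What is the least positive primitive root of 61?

φ(61) = 61 − 1 = 60 = 2^2 · 3 · 5.
Test candidates g = 2, 3, … against the prime factors q ∈ {2, 3, 5} of φ(61): g is a generator iff g^(60/q) ≢ 1 for every such q.
g = 2: 2^30 ≡ 60; 2^20 ≡ 47; 2^12 ≡ 9 — none is 1, so 2 is a primitive root.
So 2 is the smallest generator of (Z/61Z)^×.

2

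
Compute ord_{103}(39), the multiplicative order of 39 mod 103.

34

The order of 39 must divide φ(103) = 103 − 1 = 102 = 2 · 3 · 17.
Divisors of 102: 1, 2, 3, 6, 17, 34, 51, 102.
Test each divisor d:
39^1 ≡ 39
39^2 ≡ 79
39^3 ≡ 94
39^6 ≡ 81
39^17 ≡ 102
39^34 ≡ 1
Therefore the multiplicative order of 39 modulo 103 is 34.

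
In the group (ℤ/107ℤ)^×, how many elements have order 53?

52

φ(107) = 107 − 1 = 106 = 2 · 53.
In a cyclic group of order 106, there are φ(d) elements of order d for each divisor d of 106, and zero for non-divisors.
53 | 106, and φ(53) = 53 − 1 = 52.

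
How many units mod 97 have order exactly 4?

2

φ(97) = 97 − 1 = 96 = 2^5 · 3.
(Z/97Z)^× is cyclic (|G| = 96); a cyclic group of order m has exactly φ(d) elements of each order d | m, and none otherwise.
4 = 2^2 divides 96, and φ(4) = 2.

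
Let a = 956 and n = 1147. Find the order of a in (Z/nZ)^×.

12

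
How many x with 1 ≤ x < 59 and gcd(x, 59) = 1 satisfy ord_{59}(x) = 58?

28

φ(59) = 59 − 1 = 58 = 2 · 29.
Since (Z/59Z)^× is cyclic of order 58, the number of elements of order d is φ(d) when d | 58 and 0 otherwise.
58 = 2 · 29 divides 58, and φ(58) = 28.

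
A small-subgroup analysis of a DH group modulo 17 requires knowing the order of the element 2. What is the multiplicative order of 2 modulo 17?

8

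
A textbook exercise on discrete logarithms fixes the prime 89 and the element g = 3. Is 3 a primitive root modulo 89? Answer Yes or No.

Yes

φ(89) = 89 − 1 = 88 = 2^3 · 11.
An element g generates (Z/89Z)^× iff g^(88/q) ≢ 1 (mod 89) for each prime q ∈ {2, 11}.
3^44 ≡ 88 (mod 89)  [q = 2: ≢ 1 ✓]
3^8 ≡ 64 (mod 89)  [q = 11: ≢ 1 ✓]
None equal 1, so ord_89(3) = 88: 3 is a primitive root.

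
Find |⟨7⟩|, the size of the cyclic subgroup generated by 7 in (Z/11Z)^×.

10

By Lagrange's theorem, ord_11(7) divides φ(11) = 11 − 1 = 10 = 2 · 5.
Divisors of 10: 1, 2, 5, 10.
Evaluate successive powers at the divisors of 10:
7^1 ≡ 7 (mod 11)
7^2 ≡ 5 (mod 11)
7^5 ≡ 10 (mod 11)
7^10 ≡ 1 (mod 11) ✓
Therefore the multiplicative order of 7 modulo 11 is 10.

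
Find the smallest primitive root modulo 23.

5

φ(23) = 23 − 1 = 22 = 2 · 11.
g is a primitive root iff g^(22/q) ≢ 1 (mod 23) for each prime q ∈ {2, 11}.
g = 2: 2^11 ≡ 1 — hits 1, so not a primitive root.
g = 3: 3^11 ≡ 1 — hits 1, so not a primitive root.
g = 4: 4^11 ≡ 1 — hits 1, so not a primitive root.
g = 5: 5^11 ≡ 22; 5^2 ≡ 2 — none is 1, so 5 is a primitive root.
The smallest primitive root modulo 23 is 5.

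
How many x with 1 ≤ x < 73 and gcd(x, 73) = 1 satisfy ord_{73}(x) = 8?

4

φ(73) = 73 − 1 = 72 = 2^3 · 3^2.
(Z/73Z)^× is cyclic (|G| = 72); a cyclic group of order m has exactly φ(d) elements of each order d | m, and none otherwise.
8 = 2^3 divides 72, and φ(8) = 4.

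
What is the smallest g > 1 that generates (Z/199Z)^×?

3

φ(199) = 199 − 1 = 198 = 2 · 3^2 · 11.
Test candidates g = 2, 3, … against the prime factors q ∈ {2, 3, 11} of φ(199): g is a generator iff g^(198/q) ≢ 1 for every such q.
g = 2: 2^99 ≡ 1 — hits 1, so not a primitive root.
g = 3: 3^99 ≡ 198; 3^66 ≡ 106; 3^18 ≡ 125 — none is 1, so 3 is a primitive root.
Hence the least primitive root of 199 is 3.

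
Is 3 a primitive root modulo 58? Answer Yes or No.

Yes

φ(58) = φ(2)·φ(29) = 1·28 = 28 = 2^2 · 7.
An element g generates (Z/58Z)^× iff g^(28/q) ≢ 1 (mod 58) for each prime q ∈ {2, 7}.
3^14 ≡ 57 (mod 58)  [q = 2: ≢ 1 ✓]
3^4 ≡ 23 (mod 58)  [q = 7: ≢ 1 ✓]
None equal 1, so ord_58(3) = 28: 3 is a primitive root.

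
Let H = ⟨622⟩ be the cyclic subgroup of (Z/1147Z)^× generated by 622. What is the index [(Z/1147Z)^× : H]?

Since 622 ∈ (Z/1147Z)^×, its order divides φ(1147) = φ(31·37) = (31−1)·(37−1) = 30·36 = 1080 = 2^3 · 3^3 · 5.
Divisors of 1080: 1, 2, 3, 4, 5, 6, 8, 9, 10, 12, 15, 18, 20, 24, 27, 30, 36, 40, 45, 54, 60, 72, 90, 108, 120, 135, 180, 216, 270, 360, 540, 1080.
Check 622^d mod 1147 for each divisor in increasing order:
622^1 ≡ 622 (mod 1147)
622^2 ≡ 345 (mod 1147)
622^3 ≡ 101 (mod 1147)
622^4 ≡ 884 (mod 1147)
622^5 ≡ 435 (mod 1147)
622^6 ≡ 1025 (mod 1147)
622^8 ≡ 349 (mod 1147)
622^9 ≡ 295 (mod 1147)
622^10 ≡ 1117 (mod 1147)
622^12 ≡ 1120 (mod 1147)
622^15 ≡ 714 (mod 1147)
622^18 ≡ 1000 (mod 1147)
622^20 ≡ 900 (mod 1147)
622^24 ≡ 729 (mod 1147)
622^27 ≡ 221 (mod 1147)
622^30 ≡ 528 (mod 1147)
622^36 ≡ 963 (mod 1147)
622^40 ≡ 218 (mod 1147)
622^45 ≡ 776 (mod 1147)
622^54 ≡ 667 (mod 1147)
622^60 ≡ 63 (mod 1147)
622^72 ≡ 593 (mod 1147)
622^90 ≡ 1 (mod 1147) ✓
So ord_1147(622) = 90, hence |⟨622⟩| = 90.
The index is φ(1147) / ord(622) = 1080 / 90 = 12.

12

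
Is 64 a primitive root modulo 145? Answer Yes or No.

No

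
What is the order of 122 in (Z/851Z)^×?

By Lagrange's theorem, ord_851(122) divides φ(851) = φ(23·37) = (23−1)·(37−1) = 22·36 = 792 = 2^3 · 3^2 · 11.
Divisors of 792: 1, 2, 3, 4, 6, 8, 9, 11, 12, 18, 22, 24, 33, 36, 44, 66, 72, 88, 99, 132, 198, 264, 396, 792.
Check 122^d mod 851 for each divisor in increasing order:
122^1 ≡ 122
122^2 ≡ 417
122^3 ≡ 665
122^4 ≡ 285
122^6 ≡ 556
122^8 ≡ 380
122^9 ≡ 406
122^11 ≡ 804
122^12 ≡ 223
122^18 ≡ 593
122^22 ≡ 507
122^24 ≡ 371
122^33 ≡ 850
122^36 ≡ 186
122^44 ≡ 47
122^66 ≡ 1
So ord_851(122) = 66.

66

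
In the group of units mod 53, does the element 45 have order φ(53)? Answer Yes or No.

φ(53) = 53 − 1 = 52 = 2^2 · 13.
45 is a primitive root mod 53 iff 45^(φ(53)/q) ≢ 1 for every prime q | φ(53), i.e. q ∈ {2, 13}.
45^26 ≡ 52 (mod 53)  [q = 2: ≢ 1 ✓]
45^4 ≡ 15 (mod 53)  [q = 13: ≢ 1 ✓]
All checks pass, so 45 has order 52 and is a primitive root modulo 53.

Yes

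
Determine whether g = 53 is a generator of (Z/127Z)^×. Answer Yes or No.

φ(127) = 127 − 1 = 126 = 2 · 3^2 · 7.
53 is a primitive root mod 127 iff 53^(φ(127)/q) ≢ 1 for every prime q | φ(127), i.e. q ∈ {2, 3, 7}.
53^63 ≡ 126 (mod 127)  [q = 2: ≢ 1 ✓]
53^42 ≡ 19 (mod 127)  [q = 3: ≢ 1 ✓]
53^18 ≡ 16 (mod 127)  [q = 7: ≢ 1 ✓]
None equal 1, so ord_127(53) = 126: 53 is a primitive root.

Yes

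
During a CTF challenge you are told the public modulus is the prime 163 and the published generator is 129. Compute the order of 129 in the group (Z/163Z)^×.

The order of 129 must divide φ(163) = 163 − 1 = 162 = 2 · 3^4.
Divisors of 162: 1, 2, 3, 6, 9, 18, 27, 54, 81, 162.
Test each divisor d:
129^1 ≡ 129
129^2 ≡ 15
129^3 ≡ 142
129^6 ≡ 115
129^9 ≡ 30
129^18 ≡ 85
129^27 ≡ 105
129^54 ≡ 104
129^81 ≡ 162
129^162 ≡ 1
Therefore the multiplicative order of 129 modulo 163 is 162.

162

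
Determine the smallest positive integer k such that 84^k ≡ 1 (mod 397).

396

Since 84 ∈ (Z/397Z)^×, its order divides φ(397) = 397 − 1 = 396 = 2^2 · 3^2 · 11.
Divisors of 396: 1, 2, 3, 4, 6, 9, 11, 12, 18, 22, 33, 36, 44, 66, 99, 132, 198, 396.
Check 84^d mod 397 for each divisor in increasing order:
84^1 ≡ 84 (mod 397)
84^2 ≡ 307 (mod 397)
84^3 ≡ 380 (mod 397)
84^4 ≡ 160 (mod 397)
84^6 ≡ 289 (mod 397)
84^9 ≡ 248 (mod 397)
84^11 ≡ 309 (mod 397)
84^12 ≡ 151 (mod 397)
84^18 ≡ 366 (mod 397)
84^22 ≡ 201 (mod 397)
84^33 ≡ 177 (mod 397)
84^36 ≡ 167 (mod 397)
84^44 ≡ 304 (mod 397)
84^66 ≡ 363 (mod 397)
84^99 ≡ 334 (mod 397)
84^132 ≡ 362 (mod 397)
84^198 ≡ 396 (mod 397)
84^396 ≡ 1 (mod 397) ✓
So ord_397(84) = 396.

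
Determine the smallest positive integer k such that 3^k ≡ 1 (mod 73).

12

By Lagrange's theorem, ord_73(3) divides φ(73) = 73 − 1 = 72 = 2^3 · 3^2.
Divisors of 72: 1, 2, 3, 4, 6, 8, 9, 12, 18, 24, 36, 72.
Evaluate successive powers at the divisors of 72:
3^1 ≡ 3 (mod 73)
3^2 ≡ 9 (mod 73)
3^3 ≡ 27 (mod 73)
3^4 ≡ 8 (mod 73)
3^6 ≡ 72 (mod 73)
3^8 ≡ 64 (mod 73)
3^9 ≡ 46 (mod 73)
3^12 ≡ 1 (mod 73) ✓
The smallest such exponent is 12, so the order of 3 is 12.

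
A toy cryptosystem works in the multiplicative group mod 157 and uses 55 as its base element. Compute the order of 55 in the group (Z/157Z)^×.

Since 55 ∈ (Z/157Z)^×, its order divides φ(157) = 157 − 1 = 156 = 2^2 · 3 · 13.
Divisors of 156: 1, 2, 3, 4, 6, 12, 13, 26, 39, 52, 78, 156.
Evaluate successive powers at the divisors of 156:
55^1 ≡ 55 (mod 157)
55^2 ≡ 42 (mod 157)
55^3 ≡ 112 (mod 157)
55^4 ≡ 37 (mod 157)
55^6 ≡ 141 (mod 157)
55^12 ≡ 99 (mod 157)
55^13 ≡ 107 (mod 157)
55^26 ≡ 145 (mod 157)
55^39 ≡ 129 (mod 157)
55^52 ≡ 144 (mod 157)
55^78 ≡ 156 (mod 157)
55^156 ≡ 1 (mod 157) ✓
Hence ord(55) = 156.

156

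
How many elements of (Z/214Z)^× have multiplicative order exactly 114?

0

φ(214) = φ(2)·φ(107) = 1·106 = 106 = 2 · 53.
(Z/214Z)^× is cyclic (|G| = 106); a cyclic group of order m has exactly φ(d) elements of each order d | m, and none otherwise.
114 does not divide 106, so no element of (Z/214Z)^× has order 114.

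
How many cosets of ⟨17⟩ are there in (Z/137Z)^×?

2

Since 17 ∈ (Z/137Z)^×, its order divides φ(137) = 137 − 1 = 136 = 2^3 · 17.
Divisors of 136: 1, 2, 4, 8, 17, 34, 68, 136.
Compute 17^d (mod 137) for the divisors d until we hit 1:
17^1 ≡ 17 (mod 137)
17^2 ≡ 15 (mod 137)
17^4 ≡ 88 (mod 137)
17^8 ≡ 72 (mod 137)
17^17 ≡ 37 (mod 137)
17^34 ≡ 136 (mod 137)
17^68 ≡ 1 (mod 137) ✓
The order of 17 is 68, so the subgroup it generates has 68 elements.
The index is φ(137) / ord(17) = 136 / 68 = 2.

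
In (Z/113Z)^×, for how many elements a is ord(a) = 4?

2

φ(113) = 113 − 1 = 112 = 2^4 · 7.
(Z/113Z)^× is cyclic (|G| = 112); a cyclic group of order m has exactly φ(d) elements of each order d | m, and none otherwise.
4 = 2^2 divides 112, and φ(4) = 2.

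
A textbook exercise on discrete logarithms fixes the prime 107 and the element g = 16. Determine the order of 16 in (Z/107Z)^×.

The order of 16 must divide φ(107) = 107 − 1 = 106 = 2 · 53.
Divisors of 106: 1, 2, 53, 106.
Evaluate successive powers at the divisors of 106:
16^1 ≡ 16
16^2 ≡ 42
16^53 ≡ 1
Hence ord(16) = 53.

53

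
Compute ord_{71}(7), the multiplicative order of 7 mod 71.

The order of 7 must divide φ(71) = 71 − 1 = 70 = 2 · 5 · 7.
Divisors of 70: 1, 2, 5, 7, 10, 14, 35, 70.
Compute 7^d (mod 71) for the divisors d until we hit 1:
7^1 ≡ 7
7^2 ≡ 49
7^5 ≡ 51
7^7 ≡ 14
7^10 ≡ 45
7^14 ≡ 54
7^35 ≡ 70
7^70 ≡ 1
The smallest such exponent is 70, so the order of 7 is 70.

70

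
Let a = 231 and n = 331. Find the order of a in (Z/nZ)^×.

110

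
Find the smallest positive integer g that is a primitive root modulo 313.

10

φ(313) = 313 − 1 = 312 = 2^3 · 3 · 13.
g is a primitive root iff g^(312/q) ≢ 1 (mod 313) for each prime q ∈ {2, 3, 13}.
g = 2: 2^156 ≡ 1 — hits 1, so not a primitive root.
g = 3: 3^156 ≡ 1 — hits 1, so not a primitive root.
g = 4: 4^156 ≡ 1 — hits 1, so not a primitive root.
g = 5: 5^156 ≡ 312; 5^104 ≡ 1 — hits 1, so not a primitive root.
g = 6: 6^156 ≡ 1 — hits 1, so not a primitive root.
g = 7: 7^156 ≡ 312; 7^104 ≡ 1 — hits 1, so not a primitive root.
g = 8: 8^156 ≡ 1 — hits 1, so not a primitive root.
g = 9: 9^156 ≡ 1 — hits 1, so not a primitive root.
g = 10: 10^156 ≡ 312; 10^104 ≡ 214; 10^24 ≡ 103 — none is 1, so 10 is a primitive root.
Hence the least primitive root of 313 is 10.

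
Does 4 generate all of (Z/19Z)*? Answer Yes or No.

No

φ(19) = 19 − 1 = 18 = 2 · 3^2.
It suffices to check that the order of 4 is not a proper divisor of 18: compute 4^(18/q) for q ∈ {2, 3}.
4^9 ≡ 1 (mod 19)  [q = 2: ≡ 1 ✗]
4^6 ≡ 11 (mod 19)  [q = 3: ≢ 1 ✓]
4^9 ≡ 1 shows ord(4) | 9, strictly less than φ(19); not a primitive root.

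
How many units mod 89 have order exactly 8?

φ(89) = 89 − 1 = 88 = 2^3 · 11.
(Z/89Z)^× is cyclic (|G| = 88); a cyclic group of order m has exactly φ(d) elements of each order d | m, and none otherwise.
8 = 2^3 divides 88, and φ(8) = 4.

4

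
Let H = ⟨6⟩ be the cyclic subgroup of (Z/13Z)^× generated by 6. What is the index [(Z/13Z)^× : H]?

By Lagrange's theorem, ord_13(6) divides φ(13) = 13 − 1 = 12 = 2^2 · 3.
Divisors of 12: 1, 2, 3, 4, 6, 12.
Evaluate successive powers at the divisors of 12:
6^1 ≡ 6 (mod 13)
6^2 ≡ 10 (mod 13)
6^3 ≡ 8 (mod 13)
6^4 ≡ 9 (mod 13)
6^6 ≡ 12 (mod 13)
6^12 ≡ 1 (mod 13) ✓
Thus |⟨6⟩| = ord(6) = 12.
[(Z/13Z)^× : ⟨6⟩] = 12/12 = 1.

1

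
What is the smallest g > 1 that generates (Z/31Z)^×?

3

φ(31) = 31 − 1 = 30 = 2 · 3 · 5.
Test candidates g = 2, 3, … against the prime factors q ∈ {2, 3, 5} of φ(31): g is a generator iff g^(30/q) ≢ 1 for every such q.
g = 2: 2^15 ≡ 1 — hits 1, so not a primitive root.
g = 3: 3^15 ≡ 30; 3^10 ≡ 25; 3^6 ≡ 16 — none is 1, so 3 is a primitive root.
So 3 is the smallest generator of (Z/31Z)^×.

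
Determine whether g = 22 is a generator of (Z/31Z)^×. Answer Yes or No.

Yes

φ(31) = 31 − 1 = 30 = 2 · 3 · 5.
It suffices to check that the order of 22 is not a proper divisor of 30: compute 22^(30/q) for q ∈ {2, 3, 5}.
22^15 ≡ 30 (mod 31)  [q = 2: ≢ 1 ✓]
22^10 ≡ 5 (mod 31)  [q = 3: ≢ 1 ✓]
22^6 ≡ 8 (mod 31)  [q = 5: ≢ 1 ✓]
All checks pass, so 22 has order 30 and is a primitive root modulo 31.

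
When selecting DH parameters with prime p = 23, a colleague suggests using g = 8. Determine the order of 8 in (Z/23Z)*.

11

By Lagrange's theorem, ord_23(8) divides φ(23) = 23 − 1 = 22 = 2 · 11.
Divisors of 22: 1, 2, 11, 22.
Evaluate successive powers at the divisors of 22:
8^1 ≡ 8
8^2 ≡ 18
8^11 ≡ 1
The smallest such exponent is 11, so the order of 8 is 11.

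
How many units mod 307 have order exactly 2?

1

φ(307) = 307 − 1 = 306 = 2 · 3^2 · 17.
Since (Z/307Z)^× is cyclic of order 306, the number of elements of order d is φ(d) when d | 306 and 0 otherwise.
2 | 306, and φ(2) = 2 − 1 = 1.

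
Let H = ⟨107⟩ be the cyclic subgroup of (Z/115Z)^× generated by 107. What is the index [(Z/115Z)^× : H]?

2

ord(107) | φ(115) = φ(5·23) = (5−1)·(23−1) = 4·22 = 88 = 2^3 · 11.
Divisors of 88: 1, 2, 4, 8, 11, 22, 44, 88.
Compute 107^d (mod 115) for the divisors d until we hit 1:
107^1 ≡ 107
107^2 ≡ 64
107^4 ≡ 71
107^8 ≡ 96
107^11 ≡ 68
107^22 ≡ 24
107^44 ≡ 1
The order of 107 is 44, so the subgroup it generates has 44 elements.
Index = |(Z/115Z)^×| / |⟨107⟩| = 88 / 44 = 2.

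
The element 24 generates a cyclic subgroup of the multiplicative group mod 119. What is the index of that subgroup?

2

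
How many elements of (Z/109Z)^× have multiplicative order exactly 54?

18

φ(109) = 109 − 1 = 108 = 2^2 · 3^3.
(Z/109Z)^× is cyclic (|G| = 108); a cyclic group of order m has exactly φ(d) elements of each order d | m, and none otherwise.
54 = 2 · 3^3 divides 108, and φ(54) = 18.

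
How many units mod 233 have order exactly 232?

112

φ(233) = 233 − 1 = 232 = 2^3 · 29.
In a cyclic group of order 232, there are φ(d) elements of order d for each divisor d of 232, and zero for non-divisors.
232 = 2^3 · 29 divides 232, and φ(232) = 112.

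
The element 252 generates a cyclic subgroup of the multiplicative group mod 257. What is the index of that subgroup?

1

Since 252 ∈ (Z/257Z)^×, its order divides φ(257) = 257 − 1 = 256 = 2^8.
Divisors of 256: 1, 2, 4, 8, 16, 32, 64, 128, 256.
Check 252^d mod 257 for each divisor in increasing order:
252^1 ≡ 252 (mod 257)
252^2 ≡ 25 (mod 257)
252^4 ≡ 111 (mod 257)
252^8 ≡ 242 (mod 257)
252^16 ≡ 225 (mod 257)
252^32 ≡ 253 (mod 257)
252^64 ≡ 16 (mod 257)
252^128 ≡ 256 (mod 257)
252^256 ≡ 1 (mod 257) ✓
The order of 252 is 256, so the subgroup it generates has 256 elements.
The index is φ(257) / ord(252) = 256 / 256 = 1.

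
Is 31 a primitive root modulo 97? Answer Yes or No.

φ(97) = 97 − 1 = 96 = 2^5 · 3.
An element g generates (Z/97Z)^× iff g^(96/q) ≢ 1 (mod 97) for each prime q ∈ {2, 3}.
31^48 ≡ 1 (mod 97)  [q = 2: ≡ 1 ✗]
31^32 ≡ 35 (mod 97)  [q = 3: ≢ 1 ✓]
31^48 ≡ 1 shows ord(31) | 48, strictly less than φ(97); not a primitive root.

No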